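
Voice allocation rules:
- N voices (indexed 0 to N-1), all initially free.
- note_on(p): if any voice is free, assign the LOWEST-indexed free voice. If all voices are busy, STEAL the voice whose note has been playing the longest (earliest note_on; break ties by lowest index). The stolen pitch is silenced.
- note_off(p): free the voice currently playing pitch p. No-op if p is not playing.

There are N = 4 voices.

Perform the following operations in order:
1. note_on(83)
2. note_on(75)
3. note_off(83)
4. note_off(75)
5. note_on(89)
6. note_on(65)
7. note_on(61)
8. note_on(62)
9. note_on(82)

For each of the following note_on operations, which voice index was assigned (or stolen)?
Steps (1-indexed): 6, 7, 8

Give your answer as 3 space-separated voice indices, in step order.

Answer: 1 2 3

Derivation:
Op 1: note_on(83): voice 0 is free -> assigned | voices=[83 - - -]
Op 2: note_on(75): voice 1 is free -> assigned | voices=[83 75 - -]
Op 3: note_off(83): free voice 0 | voices=[- 75 - -]
Op 4: note_off(75): free voice 1 | voices=[- - - -]
Op 5: note_on(89): voice 0 is free -> assigned | voices=[89 - - -]
Op 6: note_on(65): voice 1 is free -> assigned | voices=[89 65 - -]
Op 7: note_on(61): voice 2 is free -> assigned | voices=[89 65 61 -]
Op 8: note_on(62): voice 3 is free -> assigned | voices=[89 65 61 62]
Op 9: note_on(82): all voices busy, STEAL voice 0 (pitch 89, oldest) -> assign | voices=[82 65 61 62]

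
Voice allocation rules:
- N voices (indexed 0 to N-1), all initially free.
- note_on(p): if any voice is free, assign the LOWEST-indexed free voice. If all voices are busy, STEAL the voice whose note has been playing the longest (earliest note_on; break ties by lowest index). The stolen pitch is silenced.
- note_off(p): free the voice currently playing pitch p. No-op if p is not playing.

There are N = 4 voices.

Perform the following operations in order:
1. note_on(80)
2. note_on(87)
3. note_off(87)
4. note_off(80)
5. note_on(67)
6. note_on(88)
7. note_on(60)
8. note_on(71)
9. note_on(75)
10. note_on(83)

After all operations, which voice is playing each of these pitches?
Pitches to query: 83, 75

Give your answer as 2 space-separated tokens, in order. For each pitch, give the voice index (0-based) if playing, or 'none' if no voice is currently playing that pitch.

Answer: 1 0

Derivation:
Op 1: note_on(80): voice 0 is free -> assigned | voices=[80 - - -]
Op 2: note_on(87): voice 1 is free -> assigned | voices=[80 87 - -]
Op 3: note_off(87): free voice 1 | voices=[80 - - -]
Op 4: note_off(80): free voice 0 | voices=[- - - -]
Op 5: note_on(67): voice 0 is free -> assigned | voices=[67 - - -]
Op 6: note_on(88): voice 1 is free -> assigned | voices=[67 88 - -]
Op 7: note_on(60): voice 2 is free -> assigned | voices=[67 88 60 -]
Op 8: note_on(71): voice 3 is free -> assigned | voices=[67 88 60 71]
Op 9: note_on(75): all voices busy, STEAL voice 0 (pitch 67, oldest) -> assign | voices=[75 88 60 71]
Op 10: note_on(83): all voices busy, STEAL voice 1 (pitch 88, oldest) -> assign | voices=[75 83 60 71]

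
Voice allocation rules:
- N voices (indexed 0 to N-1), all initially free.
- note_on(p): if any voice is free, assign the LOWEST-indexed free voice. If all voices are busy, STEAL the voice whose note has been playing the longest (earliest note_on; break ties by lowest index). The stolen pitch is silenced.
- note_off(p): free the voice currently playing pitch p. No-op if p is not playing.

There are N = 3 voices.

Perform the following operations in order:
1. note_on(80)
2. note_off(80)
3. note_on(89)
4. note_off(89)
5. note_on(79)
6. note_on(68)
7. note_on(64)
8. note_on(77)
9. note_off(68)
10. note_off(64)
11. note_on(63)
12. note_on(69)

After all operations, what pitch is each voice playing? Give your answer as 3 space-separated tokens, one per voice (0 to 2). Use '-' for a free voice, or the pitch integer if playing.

Answer: 77 63 69

Derivation:
Op 1: note_on(80): voice 0 is free -> assigned | voices=[80 - -]
Op 2: note_off(80): free voice 0 | voices=[- - -]
Op 3: note_on(89): voice 0 is free -> assigned | voices=[89 - -]
Op 4: note_off(89): free voice 0 | voices=[- - -]
Op 5: note_on(79): voice 0 is free -> assigned | voices=[79 - -]
Op 6: note_on(68): voice 1 is free -> assigned | voices=[79 68 -]
Op 7: note_on(64): voice 2 is free -> assigned | voices=[79 68 64]
Op 8: note_on(77): all voices busy, STEAL voice 0 (pitch 79, oldest) -> assign | voices=[77 68 64]
Op 9: note_off(68): free voice 1 | voices=[77 - 64]
Op 10: note_off(64): free voice 2 | voices=[77 - -]
Op 11: note_on(63): voice 1 is free -> assigned | voices=[77 63 -]
Op 12: note_on(69): voice 2 is free -> assigned | voices=[77 63 69]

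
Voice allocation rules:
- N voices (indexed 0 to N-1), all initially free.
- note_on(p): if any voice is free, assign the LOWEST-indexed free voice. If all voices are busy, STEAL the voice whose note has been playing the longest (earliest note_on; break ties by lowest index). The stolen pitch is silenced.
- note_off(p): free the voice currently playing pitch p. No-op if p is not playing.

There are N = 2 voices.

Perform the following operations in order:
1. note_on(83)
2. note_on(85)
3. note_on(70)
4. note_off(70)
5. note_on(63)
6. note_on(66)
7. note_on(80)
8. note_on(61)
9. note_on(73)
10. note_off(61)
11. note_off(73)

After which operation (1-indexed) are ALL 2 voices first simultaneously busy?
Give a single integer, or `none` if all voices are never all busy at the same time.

Answer: 2

Derivation:
Op 1: note_on(83): voice 0 is free -> assigned | voices=[83 -]
Op 2: note_on(85): voice 1 is free -> assigned | voices=[83 85]
Op 3: note_on(70): all voices busy, STEAL voice 0 (pitch 83, oldest) -> assign | voices=[70 85]
Op 4: note_off(70): free voice 0 | voices=[- 85]
Op 5: note_on(63): voice 0 is free -> assigned | voices=[63 85]
Op 6: note_on(66): all voices busy, STEAL voice 1 (pitch 85, oldest) -> assign | voices=[63 66]
Op 7: note_on(80): all voices busy, STEAL voice 0 (pitch 63, oldest) -> assign | voices=[80 66]
Op 8: note_on(61): all voices busy, STEAL voice 1 (pitch 66, oldest) -> assign | voices=[80 61]
Op 9: note_on(73): all voices busy, STEAL voice 0 (pitch 80, oldest) -> assign | voices=[73 61]
Op 10: note_off(61): free voice 1 | voices=[73 -]
Op 11: note_off(73): free voice 0 | voices=[- -]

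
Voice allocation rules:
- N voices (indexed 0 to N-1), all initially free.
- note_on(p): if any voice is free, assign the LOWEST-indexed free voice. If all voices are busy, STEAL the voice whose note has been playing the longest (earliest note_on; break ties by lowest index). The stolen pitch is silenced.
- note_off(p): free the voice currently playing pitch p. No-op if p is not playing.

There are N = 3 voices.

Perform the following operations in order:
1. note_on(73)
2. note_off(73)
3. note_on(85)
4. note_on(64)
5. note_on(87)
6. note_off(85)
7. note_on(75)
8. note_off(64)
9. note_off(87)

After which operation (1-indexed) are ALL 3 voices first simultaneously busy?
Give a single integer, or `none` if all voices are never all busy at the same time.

Op 1: note_on(73): voice 0 is free -> assigned | voices=[73 - -]
Op 2: note_off(73): free voice 0 | voices=[- - -]
Op 3: note_on(85): voice 0 is free -> assigned | voices=[85 - -]
Op 4: note_on(64): voice 1 is free -> assigned | voices=[85 64 -]
Op 5: note_on(87): voice 2 is free -> assigned | voices=[85 64 87]
Op 6: note_off(85): free voice 0 | voices=[- 64 87]
Op 7: note_on(75): voice 0 is free -> assigned | voices=[75 64 87]
Op 8: note_off(64): free voice 1 | voices=[75 - 87]
Op 9: note_off(87): free voice 2 | voices=[75 - -]

Answer: 5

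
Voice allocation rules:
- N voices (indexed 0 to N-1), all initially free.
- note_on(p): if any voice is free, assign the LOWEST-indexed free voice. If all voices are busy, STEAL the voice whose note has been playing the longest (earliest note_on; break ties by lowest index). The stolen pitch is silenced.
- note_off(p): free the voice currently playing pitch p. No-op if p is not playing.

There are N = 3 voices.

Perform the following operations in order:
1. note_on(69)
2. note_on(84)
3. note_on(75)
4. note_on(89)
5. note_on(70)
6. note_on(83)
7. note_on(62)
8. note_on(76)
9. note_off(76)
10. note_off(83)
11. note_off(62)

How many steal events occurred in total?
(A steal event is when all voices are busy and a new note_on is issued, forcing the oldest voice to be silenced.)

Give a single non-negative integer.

Op 1: note_on(69): voice 0 is free -> assigned | voices=[69 - -]
Op 2: note_on(84): voice 1 is free -> assigned | voices=[69 84 -]
Op 3: note_on(75): voice 2 is free -> assigned | voices=[69 84 75]
Op 4: note_on(89): all voices busy, STEAL voice 0 (pitch 69, oldest) -> assign | voices=[89 84 75]
Op 5: note_on(70): all voices busy, STEAL voice 1 (pitch 84, oldest) -> assign | voices=[89 70 75]
Op 6: note_on(83): all voices busy, STEAL voice 2 (pitch 75, oldest) -> assign | voices=[89 70 83]
Op 7: note_on(62): all voices busy, STEAL voice 0 (pitch 89, oldest) -> assign | voices=[62 70 83]
Op 8: note_on(76): all voices busy, STEAL voice 1 (pitch 70, oldest) -> assign | voices=[62 76 83]
Op 9: note_off(76): free voice 1 | voices=[62 - 83]
Op 10: note_off(83): free voice 2 | voices=[62 - -]
Op 11: note_off(62): free voice 0 | voices=[- - -]

Answer: 5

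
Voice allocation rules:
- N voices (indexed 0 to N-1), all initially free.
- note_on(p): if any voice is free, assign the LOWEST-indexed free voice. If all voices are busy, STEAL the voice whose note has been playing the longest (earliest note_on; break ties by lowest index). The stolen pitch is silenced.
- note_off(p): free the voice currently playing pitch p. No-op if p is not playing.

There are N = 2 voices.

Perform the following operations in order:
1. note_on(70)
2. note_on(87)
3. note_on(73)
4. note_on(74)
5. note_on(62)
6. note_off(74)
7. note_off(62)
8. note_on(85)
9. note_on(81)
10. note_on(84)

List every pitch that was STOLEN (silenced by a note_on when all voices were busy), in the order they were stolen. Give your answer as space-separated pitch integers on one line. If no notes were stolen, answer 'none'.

Op 1: note_on(70): voice 0 is free -> assigned | voices=[70 -]
Op 2: note_on(87): voice 1 is free -> assigned | voices=[70 87]
Op 3: note_on(73): all voices busy, STEAL voice 0 (pitch 70, oldest) -> assign | voices=[73 87]
Op 4: note_on(74): all voices busy, STEAL voice 1 (pitch 87, oldest) -> assign | voices=[73 74]
Op 5: note_on(62): all voices busy, STEAL voice 0 (pitch 73, oldest) -> assign | voices=[62 74]
Op 6: note_off(74): free voice 1 | voices=[62 -]
Op 7: note_off(62): free voice 0 | voices=[- -]
Op 8: note_on(85): voice 0 is free -> assigned | voices=[85 -]
Op 9: note_on(81): voice 1 is free -> assigned | voices=[85 81]
Op 10: note_on(84): all voices busy, STEAL voice 0 (pitch 85, oldest) -> assign | voices=[84 81]

Answer: 70 87 73 85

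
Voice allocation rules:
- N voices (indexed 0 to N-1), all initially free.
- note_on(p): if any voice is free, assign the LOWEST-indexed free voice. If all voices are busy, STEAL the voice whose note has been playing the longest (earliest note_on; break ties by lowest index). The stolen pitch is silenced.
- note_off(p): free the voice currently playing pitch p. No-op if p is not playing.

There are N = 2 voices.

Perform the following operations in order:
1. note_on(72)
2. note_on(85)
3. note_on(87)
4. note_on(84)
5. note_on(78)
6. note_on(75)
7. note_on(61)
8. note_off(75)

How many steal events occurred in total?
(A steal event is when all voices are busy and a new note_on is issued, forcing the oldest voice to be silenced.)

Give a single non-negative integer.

Answer: 5

Derivation:
Op 1: note_on(72): voice 0 is free -> assigned | voices=[72 -]
Op 2: note_on(85): voice 1 is free -> assigned | voices=[72 85]
Op 3: note_on(87): all voices busy, STEAL voice 0 (pitch 72, oldest) -> assign | voices=[87 85]
Op 4: note_on(84): all voices busy, STEAL voice 1 (pitch 85, oldest) -> assign | voices=[87 84]
Op 5: note_on(78): all voices busy, STEAL voice 0 (pitch 87, oldest) -> assign | voices=[78 84]
Op 6: note_on(75): all voices busy, STEAL voice 1 (pitch 84, oldest) -> assign | voices=[78 75]
Op 7: note_on(61): all voices busy, STEAL voice 0 (pitch 78, oldest) -> assign | voices=[61 75]
Op 8: note_off(75): free voice 1 | voices=[61 -]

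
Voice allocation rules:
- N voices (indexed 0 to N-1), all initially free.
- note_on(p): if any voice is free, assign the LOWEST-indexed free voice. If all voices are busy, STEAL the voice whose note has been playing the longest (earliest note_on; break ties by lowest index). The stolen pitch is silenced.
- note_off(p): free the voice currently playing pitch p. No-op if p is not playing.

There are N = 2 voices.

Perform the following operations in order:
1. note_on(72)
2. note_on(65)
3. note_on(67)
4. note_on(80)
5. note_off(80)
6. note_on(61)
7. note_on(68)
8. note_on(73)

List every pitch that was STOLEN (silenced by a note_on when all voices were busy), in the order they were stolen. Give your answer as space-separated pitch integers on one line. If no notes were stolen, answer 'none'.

Op 1: note_on(72): voice 0 is free -> assigned | voices=[72 -]
Op 2: note_on(65): voice 1 is free -> assigned | voices=[72 65]
Op 3: note_on(67): all voices busy, STEAL voice 0 (pitch 72, oldest) -> assign | voices=[67 65]
Op 4: note_on(80): all voices busy, STEAL voice 1 (pitch 65, oldest) -> assign | voices=[67 80]
Op 5: note_off(80): free voice 1 | voices=[67 -]
Op 6: note_on(61): voice 1 is free -> assigned | voices=[67 61]
Op 7: note_on(68): all voices busy, STEAL voice 0 (pitch 67, oldest) -> assign | voices=[68 61]
Op 8: note_on(73): all voices busy, STEAL voice 1 (pitch 61, oldest) -> assign | voices=[68 73]

Answer: 72 65 67 61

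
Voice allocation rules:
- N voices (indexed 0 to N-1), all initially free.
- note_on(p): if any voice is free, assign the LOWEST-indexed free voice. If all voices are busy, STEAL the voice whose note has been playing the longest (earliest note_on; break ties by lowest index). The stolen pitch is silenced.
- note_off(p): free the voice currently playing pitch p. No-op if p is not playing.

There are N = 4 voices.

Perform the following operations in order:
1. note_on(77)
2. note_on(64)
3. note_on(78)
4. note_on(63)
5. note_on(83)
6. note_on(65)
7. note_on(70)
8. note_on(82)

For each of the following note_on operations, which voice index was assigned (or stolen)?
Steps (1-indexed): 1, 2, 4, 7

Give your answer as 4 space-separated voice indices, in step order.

Answer: 0 1 3 2

Derivation:
Op 1: note_on(77): voice 0 is free -> assigned | voices=[77 - - -]
Op 2: note_on(64): voice 1 is free -> assigned | voices=[77 64 - -]
Op 3: note_on(78): voice 2 is free -> assigned | voices=[77 64 78 -]
Op 4: note_on(63): voice 3 is free -> assigned | voices=[77 64 78 63]
Op 5: note_on(83): all voices busy, STEAL voice 0 (pitch 77, oldest) -> assign | voices=[83 64 78 63]
Op 6: note_on(65): all voices busy, STEAL voice 1 (pitch 64, oldest) -> assign | voices=[83 65 78 63]
Op 7: note_on(70): all voices busy, STEAL voice 2 (pitch 78, oldest) -> assign | voices=[83 65 70 63]
Op 8: note_on(82): all voices busy, STEAL voice 3 (pitch 63, oldest) -> assign | voices=[83 65 70 82]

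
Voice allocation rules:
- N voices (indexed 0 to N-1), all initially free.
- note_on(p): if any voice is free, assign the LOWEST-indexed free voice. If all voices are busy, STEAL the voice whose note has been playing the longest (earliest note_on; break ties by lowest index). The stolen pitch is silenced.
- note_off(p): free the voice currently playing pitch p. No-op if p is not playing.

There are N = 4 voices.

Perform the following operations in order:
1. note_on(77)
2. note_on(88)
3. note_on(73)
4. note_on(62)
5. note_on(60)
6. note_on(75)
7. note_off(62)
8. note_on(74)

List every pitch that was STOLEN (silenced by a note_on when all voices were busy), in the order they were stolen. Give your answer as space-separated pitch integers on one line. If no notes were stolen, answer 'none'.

Answer: 77 88

Derivation:
Op 1: note_on(77): voice 0 is free -> assigned | voices=[77 - - -]
Op 2: note_on(88): voice 1 is free -> assigned | voices=[77 88 - -]
Op 3: note_on(73): voice 2 is free -> assigned | voices=[77 88 73 -]
Op 4: note_on(62): voice 3 is free -> assigned | voices=[77 88 73 62]
Op 5: note_on(60): all voices busy, STEAL voice 0 (pitch 77, oldest) -> assign | voices=[60 88 73 62]
Op 6: note_on(75): all voices busy, STEAL voice 1 (pitch 88, oldest) -> assign | voices=[60 75 73 62]
Op 7: note_off(62): free voice 3 | voices=[60 75 73 -]
Op 8: note_on(74): voice 3 is free -> assigned | voices=[60 75 73 74]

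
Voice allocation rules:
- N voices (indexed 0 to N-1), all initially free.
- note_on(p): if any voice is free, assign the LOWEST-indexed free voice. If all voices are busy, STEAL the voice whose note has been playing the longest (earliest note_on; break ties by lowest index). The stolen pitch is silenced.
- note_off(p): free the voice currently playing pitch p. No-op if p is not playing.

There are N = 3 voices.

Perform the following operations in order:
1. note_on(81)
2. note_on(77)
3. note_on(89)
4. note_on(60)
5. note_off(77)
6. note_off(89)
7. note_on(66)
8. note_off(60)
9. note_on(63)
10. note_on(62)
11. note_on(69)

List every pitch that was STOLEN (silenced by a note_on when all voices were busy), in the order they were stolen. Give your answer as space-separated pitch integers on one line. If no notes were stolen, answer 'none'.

Op 1: note_on(81): voice 0 is free -> assigned | voices=[81 - -]
Op 2: note_on(77): voice 1 is free -> assigned | voices=[81 77 -]
Op 3: note_on(89): voice 2 is free -> assigned | voices=[81 77 89]
Op 4: note_on(60): all voices busy, STEAL voice 0 (pitch 81, oldest) -> assign | voices=[60 77 89]
Op 5: note_off(77): free voice 1 | voices=[60 - 89]
Op 6: note_off(89): free voice 2 | voices=[60 - -]
Op 7: note_on(66): voice 1 is free -> assigned | voices=[60 66 -]
Op 8: note_off(60): free voice 0 | voices=[- 66 -]
Op 9: note_on(63): voice 0 is free -> assigned | voices=[63 66 -]
Op 10: note_on(62): voice 2 is free -> assigned | voices=[63 66 62]
Op 11: note_on(69): all voices busy, STEAL voice 1 (pitch 66, oldest) -> assign | voices=[63 69 62]

Answer: 81 66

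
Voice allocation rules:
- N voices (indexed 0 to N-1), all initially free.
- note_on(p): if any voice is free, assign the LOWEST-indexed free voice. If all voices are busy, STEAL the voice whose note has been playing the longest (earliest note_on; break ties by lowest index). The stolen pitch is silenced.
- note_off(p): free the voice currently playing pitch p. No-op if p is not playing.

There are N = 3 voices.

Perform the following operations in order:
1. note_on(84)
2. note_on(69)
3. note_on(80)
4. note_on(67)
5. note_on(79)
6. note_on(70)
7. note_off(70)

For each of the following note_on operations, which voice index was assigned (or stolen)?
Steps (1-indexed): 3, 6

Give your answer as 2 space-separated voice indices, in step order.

Op 1: note_on(84): voice 0 is free -> assigned | voices=[84 - -]
Op 2: note_on(69): voice 1 is free -> assigned | voices=[84 69 -]
Op 3: note_on(80): voice 2 is free -> assigned | voices=[84 69 80]
Op 4: note_on(67): all voices busy, STEAL voice 0 (pitch 84, oldest) -> assign | voices=[67 69 80]
Op 5: note_on(79): all voices busy, STEAL voice 1 (pitch 69, oldest) -> assign | voices=[67 79 80]
Op 6: note_on(70): all voices busy, STEAL voice 2 (pitch 80, oldest) -> assign | voices=[67 79 70]
Op 7: note_off(70): free voice 2 | voices=[67 79 -]

Answer: 2 2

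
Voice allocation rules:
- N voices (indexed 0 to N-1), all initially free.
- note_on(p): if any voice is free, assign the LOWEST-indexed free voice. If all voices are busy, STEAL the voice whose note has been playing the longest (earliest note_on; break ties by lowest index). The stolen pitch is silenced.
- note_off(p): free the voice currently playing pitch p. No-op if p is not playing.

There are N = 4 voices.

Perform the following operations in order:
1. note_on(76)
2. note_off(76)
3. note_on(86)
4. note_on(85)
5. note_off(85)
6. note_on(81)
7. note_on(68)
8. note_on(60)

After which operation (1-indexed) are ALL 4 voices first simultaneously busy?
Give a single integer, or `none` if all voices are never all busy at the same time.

Answer: 8

Derivation:
Op 1: note_on(76): voice 0 is free -> assigned | voices=[76 - - -]
Op 2: note_off(76): free voice 0 | voices=[- - - -]
Op 3: note_on(86): voice 0 is free -> assigned | voices=[86 - - -]
Op 4: note_on(85): voice 1 is free -> assigned | voices=[86 85 - -]
Op 5: note_off(85): free voice 1 | voices=[86 - - -]
Op 6: note_on(81): voice 1 is free -> assigned | voices=[86 81 - -]
Op 7: note_on(68): voice 2 is free -> assigned | voices=[86 81 68 -]
Op 8: note_on(60): voice 3 is free -> assigned | voices=[86 81 68 60]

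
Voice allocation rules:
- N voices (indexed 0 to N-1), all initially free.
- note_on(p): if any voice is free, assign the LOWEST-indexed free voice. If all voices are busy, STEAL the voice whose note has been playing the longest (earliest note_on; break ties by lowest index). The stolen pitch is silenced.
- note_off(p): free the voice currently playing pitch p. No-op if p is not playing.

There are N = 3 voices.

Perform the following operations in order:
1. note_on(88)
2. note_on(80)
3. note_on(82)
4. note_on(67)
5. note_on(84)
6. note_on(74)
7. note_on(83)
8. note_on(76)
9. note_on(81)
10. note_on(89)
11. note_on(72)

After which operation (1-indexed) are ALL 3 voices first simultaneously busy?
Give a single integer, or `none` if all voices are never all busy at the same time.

Op 1: note_on(88): voice 0 is free -> assigned | voices=[88 - -]
Op 2: note_on(80): voice 1 is free -> assigned | voices=[88 80 -]
Op 3: note_on(82): voice 2 is free -> assigned | voices=[88 80 82]
Op 4: note_on(67): all voices busy, STEAL voice 0 (pitch 88, oldest) -> assign | voices=[67 80 82]
Op 5: note_on(84): all voices busy, STEAL voice 1 (pitch 80, oldest) -> assign | voices=[67 84 82]
Op 6: note_on(74): all voices busy, STEAL voice 2 (pitch 82, oldest) -> assign | voices=[67 84 74]
Op 7: note_on(83): all voices busy, STEAL voice 0 (pitch 67, oldest) -> assign | voices=[83 84 74]
Op 8: note_on(76): all voices busy, STEAL voice 1 (pitch 84, oldest) -> assign | voices=[83 76 74]
Op 9: note_on(81): all voices busy, STEAL voice 2 (pitch 74, oldest) -> assign | voices=[83 76 81]
Op 10: note_on(89): all voices busy, STEAL voice 0 (pitch 83, oldest) -> assign | voices=[89 76 81]
Op 11: note_on(72): all voices busy, STEAL voice 1 (pitch 76, oldest) -> assign | voices=[89 72 81]

Answer: 3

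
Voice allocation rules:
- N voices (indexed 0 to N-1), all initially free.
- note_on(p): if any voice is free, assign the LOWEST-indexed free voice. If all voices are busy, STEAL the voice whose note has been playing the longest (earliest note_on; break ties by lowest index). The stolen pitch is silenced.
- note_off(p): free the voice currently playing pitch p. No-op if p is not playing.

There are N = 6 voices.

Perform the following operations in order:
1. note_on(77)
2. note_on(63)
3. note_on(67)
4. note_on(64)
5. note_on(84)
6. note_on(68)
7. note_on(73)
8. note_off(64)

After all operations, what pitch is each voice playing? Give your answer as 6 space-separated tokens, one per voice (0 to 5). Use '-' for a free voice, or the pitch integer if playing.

Op 1: note_on(77): voice 0 is free -> assigned | voices=[77 - - - - -]
Op 2: note_on(63): voice 1 is free -> assigned | voices=[77 63 - - - -]
Op 3: note_on(67): voice 2 is free -> assigned | voices=[77 63 67 - - -]
Op 4: note_on(64): voice 3 is free -> assigned | voices=[77 63 67 64 - -]
Op 5: note_on(84): voice 4 is free -> assigned | voices=[77 63 67 64 84 -]
Op 6: note_on(68): voice 5 is free -> assigned | voices=[77 63 67 64 84 68]
Op 7: note_on(73): all voices busy, STEAL voice 0 (pitch 77, oldest) -> assign | voices=[73 63 67 64 84 68]
Op 8: note_off(64): free voice 3 | voices=[73 63 67 - 84 68]

Answer: 73 63 67 - 84 68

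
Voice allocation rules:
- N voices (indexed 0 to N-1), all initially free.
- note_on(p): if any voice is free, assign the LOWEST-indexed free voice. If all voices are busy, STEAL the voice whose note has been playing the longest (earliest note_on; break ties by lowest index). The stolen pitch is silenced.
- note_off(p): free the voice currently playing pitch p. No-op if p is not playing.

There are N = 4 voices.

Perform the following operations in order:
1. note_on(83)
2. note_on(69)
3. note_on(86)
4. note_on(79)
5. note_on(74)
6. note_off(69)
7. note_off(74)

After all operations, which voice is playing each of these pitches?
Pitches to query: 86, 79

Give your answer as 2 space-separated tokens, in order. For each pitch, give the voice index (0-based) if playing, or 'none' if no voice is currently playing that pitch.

Answer: 2 3

Derivation:
Op 1: note_on(83): voice 0 is free -> assigned | voices=[83 - - -]
Op 2: note_on(69): voice 1 is free -> assigned | voices=[83 69 - -]
Op 3: note_on(86): voice 2 is free -> assigned | voices=[83 69 86 -]
Op 4: note_on(79): voice 3 is free -> assigned | voices=[83 69 86 79]
Op 5: note_on(74): all voices busy, STEAL voice 0 (pitch 83, oldest) -> assign | voices=[74 69 86 79]
Op 6: note_off(69): free voice 1 | voices=[74 - 86 79]
Op 7: note_off(74): free voice 0 | voices=[- - 86 79]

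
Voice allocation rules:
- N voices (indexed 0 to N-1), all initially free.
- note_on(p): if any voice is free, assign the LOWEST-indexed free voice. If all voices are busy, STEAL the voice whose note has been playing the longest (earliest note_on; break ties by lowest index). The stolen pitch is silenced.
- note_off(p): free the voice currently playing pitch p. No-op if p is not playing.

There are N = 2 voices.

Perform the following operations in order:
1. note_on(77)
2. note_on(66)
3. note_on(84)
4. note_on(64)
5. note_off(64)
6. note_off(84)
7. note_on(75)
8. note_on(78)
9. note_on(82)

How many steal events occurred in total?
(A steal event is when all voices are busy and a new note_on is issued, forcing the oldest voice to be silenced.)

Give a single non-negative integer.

Op 1: note_on(77): voice 0 is free -> assigned | voices=[77 -]
Op 2: note_on(66): voice 1 is free -> assigned | voices=[77 66]
Op 3: note_on(84): all voices busy, STEAL voice 0 (pitch 77, oldest) -> assign | voices=[84 66]
Op 4: note_on(64): all voices busy, STEAL voice 1 (pitch 66, oldest) -> assign | voices=[84 64]
Op 5: note_off(64): free voice 1 | voices=[84 -]
Op 6: note_off(84): free voice 0 | voices=[- -]
Op 7: note_on(75): voice 0 is free -> assigned | voices=[75 -]
Op 8: note_on(78): voice 1 is free -> assigned | voices=[75 78]
Op 9: note_on(82): all voices busy, STEAL voice 0 (pitch 75, oldest) -> assign | voices=[82 78]

Answer: 3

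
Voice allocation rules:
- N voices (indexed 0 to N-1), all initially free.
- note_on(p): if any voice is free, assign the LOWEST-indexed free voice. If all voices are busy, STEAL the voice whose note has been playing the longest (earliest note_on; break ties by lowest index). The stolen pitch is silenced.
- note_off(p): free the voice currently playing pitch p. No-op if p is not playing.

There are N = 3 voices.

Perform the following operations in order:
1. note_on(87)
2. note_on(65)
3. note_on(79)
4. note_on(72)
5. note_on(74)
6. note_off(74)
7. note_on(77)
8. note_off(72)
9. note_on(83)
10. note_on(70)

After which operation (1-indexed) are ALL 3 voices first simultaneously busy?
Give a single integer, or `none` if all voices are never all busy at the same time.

Op 1: note_on(87): voice 0 is free -> assigned | voices=[87 - -]
Op 2: note_on(65): voice 1 is free -> assigned | voices=[87 65 -]
Op 3: note_on(79): voice 2 is free -> assigned | voices=[87 65 79]
Op 4: note_on(72): all voices busy, STEAL voice 0 (pitch 87, oldest) -> assign | voices=[72 65 79]
Op 5: note_on(74): all voices busy, STEAL voice 1 (pitch 65, oldest) -> assign | voices=[72 74 79]
Op 6: note_off(74): free voice 1 | voices=[72 - 79]
Op 7: note_on(77): voice 1 is free -> assigned | voices=[72 77 79]
Op 8: note_off(72): free voice 0 | voices=[- 77 79]
Op 9: note_on(83): voice 0 is free -> assigned | voices=[83 77 79]
Op 10: note_on(70): all voices busy, STEAL voice 2 (pitch 79, oldest) -> assign | voices=[83 77 70]

Answer: 3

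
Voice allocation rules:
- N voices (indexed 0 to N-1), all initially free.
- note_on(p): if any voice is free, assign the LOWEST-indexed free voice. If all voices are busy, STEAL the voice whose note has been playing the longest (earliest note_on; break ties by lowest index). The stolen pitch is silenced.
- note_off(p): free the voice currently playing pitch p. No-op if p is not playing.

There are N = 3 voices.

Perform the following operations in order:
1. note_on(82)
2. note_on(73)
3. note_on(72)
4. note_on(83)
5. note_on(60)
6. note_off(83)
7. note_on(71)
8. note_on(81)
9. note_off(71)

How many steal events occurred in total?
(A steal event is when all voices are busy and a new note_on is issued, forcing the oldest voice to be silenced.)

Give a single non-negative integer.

Answer: 3

Derivation:
Op 1: note_on(82): voice 0 is free -> assigned | voices=[82 - -]
Op 2: note_on(73): voice 1 is free -> assigned | voices=[82 73 -]
Op 3: note_on(72): voice 2 is free -> assigned | voices=[82 73 72]
Op 4: note_on(83): all voices busy, STEAL voice 0 (pitch 82, oldest) -> assign | voices=[83 73 72]
Op 5: note_on(60): all voices busy, STEAL voice 1 (pitch 73, oldest) -> assign | voices=[83 60 72]
Op 6: note_off(83): free voice 0 | voices=[- 60 72]
Op 7: note_on(71): voice 0 is free -> assigned | voices=[71 60 72]
Op 8: note_on(81): all voices busy, STEAL voice 2 (pitch 72, oldest) -> assign | voices=[71 60 81]
Op 9: note_off(71): free voice 0 | voices=[- 60 81]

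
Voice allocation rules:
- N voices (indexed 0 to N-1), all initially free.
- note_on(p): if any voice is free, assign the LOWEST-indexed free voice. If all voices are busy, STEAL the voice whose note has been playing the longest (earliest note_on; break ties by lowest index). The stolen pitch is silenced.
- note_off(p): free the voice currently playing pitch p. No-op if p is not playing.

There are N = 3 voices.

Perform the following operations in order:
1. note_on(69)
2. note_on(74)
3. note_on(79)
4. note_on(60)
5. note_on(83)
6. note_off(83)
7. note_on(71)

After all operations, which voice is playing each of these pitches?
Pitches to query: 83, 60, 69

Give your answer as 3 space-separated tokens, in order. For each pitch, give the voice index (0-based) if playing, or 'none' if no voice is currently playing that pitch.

Op 1: note_on(69): voice 0 is free -> assigned | voices=[69 - -]
Op 2: note_on(74): voice 1 is free -> assigned | voices=[69 74 -]
Op 3: note_on(79): voice 2 is free -> assigned | voices=[69 74 79]
Op 4: note_on(60): all voices busy, STEAL voice 0 (pitch 69, oldest) -> assign | voices=[60 74 79]
Op 5: note_on(83): all voices busy, STEAL voice 1 (pitch 74, oldest) -> assign | voices=[60 83 79]
Op 6: note_off(83): free voice 1 | voices=[60 - 79]
Op 7: note_on(71): voice 1 is free -> assigned | voices=[60 71 79]

Answer: none 0 none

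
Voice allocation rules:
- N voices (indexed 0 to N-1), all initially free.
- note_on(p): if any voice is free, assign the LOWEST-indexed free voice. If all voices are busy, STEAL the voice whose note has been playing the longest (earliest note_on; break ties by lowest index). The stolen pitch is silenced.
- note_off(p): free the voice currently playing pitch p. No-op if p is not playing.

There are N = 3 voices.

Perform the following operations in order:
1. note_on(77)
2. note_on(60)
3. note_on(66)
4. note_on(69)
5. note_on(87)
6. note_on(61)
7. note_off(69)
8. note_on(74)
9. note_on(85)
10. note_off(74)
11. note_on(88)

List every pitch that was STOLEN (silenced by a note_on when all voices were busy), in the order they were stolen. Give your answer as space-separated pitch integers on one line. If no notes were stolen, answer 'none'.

Op 1: note_on(77): voice 0 is free -> assigned | voices=[77 - -]
Op 2: note_on(60): voice 1 is free -> assigned | voices=[77 60 -]
Op 3: note_on(66): voice 2 is free -> assigned | voices=[77 60 66]
Op 4: note_on(69): all voices busy, STEAL voice 0 (pitch 77, oldest) -> assign | voices=[69 60 66]
Op 5: note_on(87): all voices busy, STEAL voice 1 (pitch 60, oldest) -> assign | voices=[69 87 66]
Op 6: note_on(61): all voices busy, STEAL voice 2 (pitch 66, oldest) -> assign | voices=[69 87 61]
Op 7: note_off(69): free voice 0 | voices=[- 87 61]
Op 8: note_on(74): voice 0 is free -> assigned | voices=[74 87 61]
Op 9: note_on(85): all voices busy, STEAL voice 1 (pitch 87, oldest) -> assign | voices=[74 85 61]
Op 10: note_off(74): free voice 0 | voices=[- 85 61]
Op 11: note_on(88): voice 0 is free -> assigned | voices=[88 85 61]

Answer: 77 60 66 87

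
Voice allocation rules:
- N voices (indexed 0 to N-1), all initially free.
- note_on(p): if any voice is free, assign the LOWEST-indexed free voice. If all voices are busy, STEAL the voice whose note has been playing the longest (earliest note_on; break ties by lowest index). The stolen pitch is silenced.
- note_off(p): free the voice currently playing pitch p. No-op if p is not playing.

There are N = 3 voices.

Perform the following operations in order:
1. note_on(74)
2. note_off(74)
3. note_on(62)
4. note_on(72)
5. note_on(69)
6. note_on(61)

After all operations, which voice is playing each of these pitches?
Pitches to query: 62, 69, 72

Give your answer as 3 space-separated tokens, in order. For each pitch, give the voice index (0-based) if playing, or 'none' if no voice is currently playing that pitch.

Answer: none 2 1

Derivation:
Op 1: note_on(74): voice 0 is free -> assigned | voices=[74 - -]
Op 2: note_off(74): free voice 0 | voices=[- - -]
Op 3: note_on(62): voice 0 is free -> assigned | voices=[62 - -]
Op 4: note_on(72): voice 1 is free -> assigned | voices=[62 72 -]
Op 5: note_on(69): voice 2 is free -> assigned | voices=[62 72 69]
Op 6: note_on(61): all voices busy, STEAL voice 0 (pitch 62, oldest) -> assign | voices=[61 72 69]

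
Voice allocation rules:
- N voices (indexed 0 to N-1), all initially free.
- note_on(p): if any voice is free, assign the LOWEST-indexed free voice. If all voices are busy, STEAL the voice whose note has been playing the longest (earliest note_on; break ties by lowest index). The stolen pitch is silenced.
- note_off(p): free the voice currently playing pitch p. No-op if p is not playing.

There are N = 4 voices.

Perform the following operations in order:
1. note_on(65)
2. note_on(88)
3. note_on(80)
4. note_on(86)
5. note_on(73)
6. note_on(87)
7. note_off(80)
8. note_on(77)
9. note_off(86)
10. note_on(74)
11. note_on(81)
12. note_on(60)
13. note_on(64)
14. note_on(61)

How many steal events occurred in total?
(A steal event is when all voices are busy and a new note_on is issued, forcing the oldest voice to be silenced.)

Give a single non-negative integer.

Op 1: note_on(65): voice 0 is free -> assigned | voices=[65 - - -]
Op 2: note_on(88): voice 1 is free -> assigned | voices=[65 88 - -]
Op 3: note_on(80): voice 2 is free -> assigned | voices=[65 88 80 -]
Op 4: note_on(86): voice 3 is free -> assigned | voices=[65 88 80 86]
Op 5: note_on(73): all voices busy, STEAL voice 0 (pitch 65, oldest) -> assign | voices=[73 88 80 86]
Op 6: note_on(87): all voices busy, STEAL voice 1 (pitch 88, oldest) -> assign | voices=[73 87 80 86]
Op 7: note_off(80): free voice 2 | voices=[73 87 - 86]
Op 8: note_on(77): voice 2 is free -> assigned | voices=[73 87 77 86]
Op 9: note_off(86): free voice 3 | voices=[73 87 77 -]
Op 10: note_on(74): voice 3 is free -> assigned | voices=[73 87 77 74]
Op 11: note_on(81): all voices busy, STEAL voice 0 (pitch 73, oldest) -> assign | voices=[81 87 77 74]
Op 12: note_on(60): all voices busy, STEAL voice 1 (pitch 87, oldest) -> assign | voices=[81 60 77 74]
Op 13: note_on(64): all voices busy, STEAL voice 2 (pitch 77, oldest) -> assign | voices=[81 60 64 74]
Op 14: note_on(61): all voices busy, STEAL voice 3 (pitch 74, oldest) -> assign | voices=[81 60 64 61]

Answer: 6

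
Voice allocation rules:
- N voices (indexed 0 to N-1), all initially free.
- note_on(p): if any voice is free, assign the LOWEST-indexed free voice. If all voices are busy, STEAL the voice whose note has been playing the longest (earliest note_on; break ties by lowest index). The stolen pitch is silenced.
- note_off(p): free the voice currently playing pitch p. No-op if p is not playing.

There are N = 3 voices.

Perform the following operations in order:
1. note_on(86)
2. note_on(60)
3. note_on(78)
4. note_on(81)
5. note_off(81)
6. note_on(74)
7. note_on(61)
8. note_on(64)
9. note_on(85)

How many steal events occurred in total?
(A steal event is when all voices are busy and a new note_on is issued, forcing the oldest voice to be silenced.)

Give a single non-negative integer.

Answer: 4

Derivation:
Op 1: note_on(86): voice 0 is free -> assigned | voices=[86 - -]
Op 2: note_on(60): voice 1 is free -> assigned | voices=[86 60 -]
Op 3: note_on(78): voice 2 is free -> assigned | voices=[86 60 78]
Op 4: note_on(81): all voices busy, STEAL voice 0 (pitch 86, oldest) -> assign | voices=[81 60 78]
Op 5: note_off(81): free voice 0 | voices=[- 60 78]
Op 6: note_on(74): voice 0 is free -> assigned | voices=[74 60 78]
Op 7: note_on(61): all voices busy, STEAL voice 1 (pitch 60, oldest) -> assign | voices=[74 61 78]
Op 8: note_on(64): all voices busy, STEAL voice 2 (pitch 78, oldest) -> assign | voices=[74 61 64]
Op 9: note_on(85): all voices busy, STEAL voice 0 (pitch 74, oldest) -> assign | voices=[85 61 64]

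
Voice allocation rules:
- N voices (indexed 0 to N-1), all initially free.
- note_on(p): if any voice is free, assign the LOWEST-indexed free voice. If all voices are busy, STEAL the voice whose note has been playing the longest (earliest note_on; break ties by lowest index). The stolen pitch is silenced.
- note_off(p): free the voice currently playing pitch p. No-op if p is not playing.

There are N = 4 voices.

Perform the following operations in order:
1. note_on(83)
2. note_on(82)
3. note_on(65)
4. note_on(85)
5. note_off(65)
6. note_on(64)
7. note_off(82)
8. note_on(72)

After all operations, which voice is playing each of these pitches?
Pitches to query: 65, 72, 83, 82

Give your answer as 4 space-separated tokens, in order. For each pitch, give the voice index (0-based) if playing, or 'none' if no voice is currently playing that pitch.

Answer: none 1 0 none

Derivation:
Op 1: note_on(83): voice 0 is free -> assigned | voices=[83 - - -]
Op 2: note_on(82): voice 1 is free -> assigned | voices=[83 82 - -]
Op 3: note_on(65): voice 2 is free -> assigned | voices=[83 82 65 -]
Op 4: note_on(85): voice 3 is free -> assigned | voices=[83 82 65 85]
Op 5: note_off(65): free voice 2 | voices=[83 82 - 85]
Op 6: note_on(64): voice 2 is free -> assigned | voices=[83 82 64 85]
Op 7: note_off(82): free voice 1 | voices=[83 - 64 85]
Op 8: note_on(72): voice 1 is free -> assigned | voices=[83 72 64 85]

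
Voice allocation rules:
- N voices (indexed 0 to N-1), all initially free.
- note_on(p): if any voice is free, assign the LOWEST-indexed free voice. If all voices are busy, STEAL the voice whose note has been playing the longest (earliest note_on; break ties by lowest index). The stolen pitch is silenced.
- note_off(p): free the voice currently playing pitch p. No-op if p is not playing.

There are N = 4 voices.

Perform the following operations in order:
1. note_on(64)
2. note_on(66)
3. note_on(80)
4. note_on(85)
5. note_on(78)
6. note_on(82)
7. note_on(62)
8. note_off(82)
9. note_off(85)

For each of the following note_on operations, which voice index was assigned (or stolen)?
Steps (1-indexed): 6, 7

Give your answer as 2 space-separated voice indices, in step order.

Answer: 1 2

Derivation:
Op 1: note_on(64): voice 0 is free -> assigned | voices=[64 - - -]
Op 2: note_on(66): voice 1 is free -> assigned | voices=[64 66 - -]
Op 3: note_on(80): voice 2 is free -> assigned | voices=[64 66 80 -]
Op 4: note_on(85): voice 3 is free -> assigned | voices=[64 66 80 85]
Op 5: note_on(78): all voices busy, STEAL voice 0 (pitch 64, oldest) -> assign | voices=[78 66 80 85]
Op 6: note_on(82): all voices busy, STEAL voice 1 (pitch 66, oldest) -> assign | voices=[78 82 80 85]
Op 7: note_on(62): all voices busy, STEAL voice 2 (pitch 80, oldest) -> assign | voices=[78 82 62 85]
Op 8: note_off(82): free voice 1 | voices=[78 - 62 85]
Op 9: note_off(85): free voice 3 | voices=[78 - 62 -]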